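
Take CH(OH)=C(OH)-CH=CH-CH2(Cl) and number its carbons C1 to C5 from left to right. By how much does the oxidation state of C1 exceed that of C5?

C1: 2C, 1H, 1O → 0 − 1 + 1 = 0
C5: 1C, 2H, 1Cl → 0 − 2 + 1 = -1
Difference: 0 − (-1) = +1.

+1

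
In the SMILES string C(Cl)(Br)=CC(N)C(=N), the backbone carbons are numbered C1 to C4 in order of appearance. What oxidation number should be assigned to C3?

0

C3 has one bond to C (0), one bond to C (0), one bond to N (+1), one bond to H (-1).
Oxidation state = 0 + 0 + 1 − 1 = 0.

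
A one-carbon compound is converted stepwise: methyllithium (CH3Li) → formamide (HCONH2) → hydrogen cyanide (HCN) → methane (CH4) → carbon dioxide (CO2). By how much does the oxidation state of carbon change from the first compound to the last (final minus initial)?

+8

Carbon oxidation states along the series — methyllithium: -4, formamide: +2, hydrogen cyanide: +2, methane: -4, carbon dioxide: +4.
Net change = +4 − (-4) = +8.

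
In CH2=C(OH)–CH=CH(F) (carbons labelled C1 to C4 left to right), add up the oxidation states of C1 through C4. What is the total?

-2

Bonds to more-electronegative neighbours contribute +1 each, bonds to H or metals contribute −1 each, and C–C bonds contribute 0. Tallying each carbon:
C1: 2C, 2H → 0 − 2 = -2
C2: 3C, 1O → 0 + 1 = +1
C3: 3C, 1H → 0 − 1 = -1
C4: 2C, 1H, 1F → 0 − 1 + 1 = 0
Sum = -2 + 1 − 1 + 0 = -2.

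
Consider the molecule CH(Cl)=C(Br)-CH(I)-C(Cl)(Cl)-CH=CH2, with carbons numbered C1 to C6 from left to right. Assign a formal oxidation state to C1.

0

Count +1 for every bond to an atom more electronegative than carbon and −1 for every bond to one less electronegative; C–C bonds are 0.
C1 has a double bond to C (2×0 = 0), one bond to Cl (+1), one bond to H (-1).
Oxidation state = 0 + 1 − 1 = 0.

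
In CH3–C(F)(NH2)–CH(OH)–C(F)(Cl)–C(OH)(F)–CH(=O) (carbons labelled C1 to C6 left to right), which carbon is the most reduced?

Each bond to a more electronegative atom (O, N, halogen) counts +1, each bond to a less electronegative atom (H, metal, B, Si) counts −1, and each C–C bond counts 0. Tallying each carbon:
C1: 1C, 3H → 0 − 3 = -3
C2: 2C, 1N, 1F → 0 + 1 + 1 = +2
C3: 2C, 1H, 1O → 0 − 1 + 1 = 0
C4: 2C, 1F, 1Cl → 0 + 1 + 1 = +2
C5: 2C, 1O, 1F → 0 + 1 + 1 = +2
C6: 1C, 1H, 2O → 0 − 1 + 2 = +1
The most reduced carbon is C1 at -3.

C1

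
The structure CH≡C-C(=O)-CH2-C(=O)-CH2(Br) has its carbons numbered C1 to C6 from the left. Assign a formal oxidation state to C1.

Assign +1 per bond to O/N/halogen, −1 per bond to H or an electropositive element, and 0 per bond to carbon.
C1 has a triple bond to C (3×0 = 0), one bond to H (-1).
Oxidation state = 0 − 1 = -1.

-1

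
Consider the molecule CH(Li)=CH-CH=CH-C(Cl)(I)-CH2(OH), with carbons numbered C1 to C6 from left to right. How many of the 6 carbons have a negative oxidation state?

Tallying each carbon's bonds:
C1: 2C, 1H, 1Li → 0 − 1 − 1 = -2
C2: 3C, 1H → 0 − 1 = -1
C3: 3C, 1H → 0 − 1 = -1
C4: 3C, 1H → 0 − 1 = -1
C5: 2C, 1Cl, 1I → 0 + 1 + 1 = +2
C6: 1C, 2H, 1O → 0 − 2 + 1 = -1
5 carbons (C1, C2, C3, C4, C6) meet the condition.

5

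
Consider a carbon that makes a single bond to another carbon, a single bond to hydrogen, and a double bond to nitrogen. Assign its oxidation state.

Assign +1 per bond to O/N/halogen, −1 per bond to H or an electropositive element, and 0 per bond to carbon.
The carbon has one bond to C (0), one bond to H (-1), a double bond to N (2×+1 = +2).
Oxidation state = 0 − 1 + 2 = +1.

+1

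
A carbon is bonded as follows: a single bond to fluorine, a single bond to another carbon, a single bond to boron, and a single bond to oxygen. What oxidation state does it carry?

+1

The carbon has one bond to C (0), one bond to O (+1), one bond to B (-1), one bond to F (+1).
Oxidation state = 0 + 1 − 1 + 1 = +1.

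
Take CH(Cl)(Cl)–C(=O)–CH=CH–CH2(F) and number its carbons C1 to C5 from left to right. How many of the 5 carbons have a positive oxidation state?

Count +1 for every bond to an atom more electronegative than carbon and −1 for every bond to one less electronegative; C–C bonds are 0. Tallying each carbon:
C1: 1C, 1H, 2Cl → 0 − 1 + 2 = +1
C2: 2C, 2O → 0 + 2 = +2
C3: 3C, 1H → 0 − 1 = -1
C4: 3C, 1H → 0 − 1 = -1
C5: 1C, 2H, 1F → 0 − 2 + 1 = -1
2 carbons (C1, C2) meet the condition.

2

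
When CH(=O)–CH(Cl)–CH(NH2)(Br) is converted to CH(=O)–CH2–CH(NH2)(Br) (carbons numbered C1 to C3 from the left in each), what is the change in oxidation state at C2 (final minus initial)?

-2

Before: C2 has 2 bonds to C, 1 bond to H, 1 bond to Cl → oxidation state 0.
After: C2 has 2 bonds to C, 2 bonds to H → oxidation state -2.
Δ = -2 − (0) = -2, so this is a reduction at C2.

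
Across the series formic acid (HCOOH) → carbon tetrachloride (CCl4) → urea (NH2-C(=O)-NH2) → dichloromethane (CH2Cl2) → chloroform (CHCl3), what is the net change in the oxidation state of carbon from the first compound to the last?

0

Carbon oxidation states along the series — formic acid: +2, carbon tetrachloride: +4, urea: +4, dichloromethane: 0, chloroform: +2.
Net change = +2 − (+2) = 0.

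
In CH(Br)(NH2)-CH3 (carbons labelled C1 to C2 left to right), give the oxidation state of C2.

C2 has one bond to C (0), one bond to H (-1), one bond to H (-1), one bond to H (-1).
Oxidation state = 0 − 1 − 1 − 1 = -3.

-3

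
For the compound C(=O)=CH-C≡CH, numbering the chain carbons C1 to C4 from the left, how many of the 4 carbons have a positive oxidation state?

1

Bonds to more-electronegative neighbours contribute +1 each, bonds to H or metals contribute −1 each, and C–C bonds contribute 0. Tallying each carbon:
C1: 2C, 2O → 0 + 2 = +2
C2: 3C, 1H → 0 − 1 = -1
C3: 4C → 0 = 0
C4: 3C, 1H → 0 − 1 = -1
1 carbon (C1) meets the condition.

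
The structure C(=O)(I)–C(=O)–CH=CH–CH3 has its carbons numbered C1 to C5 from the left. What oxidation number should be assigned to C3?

-1

C3 has one bond to C (0), a double bond to C (2×0 = 0), one bond to H (-1).
Oxidation state = 0 + 0 − 1 = -1.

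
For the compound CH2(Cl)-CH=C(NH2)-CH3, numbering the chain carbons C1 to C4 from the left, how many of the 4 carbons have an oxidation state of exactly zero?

0

Tallying each carbon's bonds:
C1: 1C, 2H, 1Cl → 0 − 2 + 1 = -1
C2: 3C, 1H → 0 − 1 = -1
C3: 3C, 1N → 0 + 1 = +1
C4: 1C, 3H → 0 − 3 = -3
0 carbons meet the condition.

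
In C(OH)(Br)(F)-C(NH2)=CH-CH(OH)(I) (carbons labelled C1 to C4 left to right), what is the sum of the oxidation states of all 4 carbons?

Tallying each carbon's bonds:
C1: 1C, 1O, 1F, 1Br → 0 + 1 + 1 + 1 = +3
C2: 3C, 1N → 0 + 1 = +1
C3: 3C, 1H → 0 − 1 = -1
C4: 1C, 1H, 1O, 1I → 0 − 1 + 1 + 1 = +1
Sum = +3 + 1 − 1 + 1 = +4.

+4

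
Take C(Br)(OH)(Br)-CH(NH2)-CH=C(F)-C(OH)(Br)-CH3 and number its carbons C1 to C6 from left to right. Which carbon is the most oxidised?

C1

Tallying each carbon's bonds:
C1: 1C, 1O, 2Br → 0 + 1 + 2 = +3
C2: 2C, 1H, 1N → 0 − 1 + 1 = 0
C3: 3C, 1H → 0 − 1 = -1
C4: 3C, 1F → 0 + 1 = +1
C5: 2C, 1O, 1Br → 0 + 1 + 1 = +2
C6: 1C, 3H → 0 − 3 = -3
The most oxidised carbon is C1 at +3.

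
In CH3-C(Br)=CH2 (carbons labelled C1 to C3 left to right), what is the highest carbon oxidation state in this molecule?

Tallying each carbon's bonds:
C1: 1C, 3H → 0 − 3 = -3
C2: 3C, 1Br → 0 + 1 = +1
C3: 2C, 2H → 0 − 2 = -2
The highest value is +1.

+1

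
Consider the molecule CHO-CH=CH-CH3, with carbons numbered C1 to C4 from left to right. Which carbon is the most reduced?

Tallying each carbon's bonds:
C1: 1C, 1H, 2O → 0 − 1 + 2 = +1
C2: 3C, 1H → 0 − 1 = -1
C3: 3C, 1H → 0 − 1 = -1
C4: 1C, 3H → 0 − 3 = -3
The most reduced carbon is C4 at -3.

C4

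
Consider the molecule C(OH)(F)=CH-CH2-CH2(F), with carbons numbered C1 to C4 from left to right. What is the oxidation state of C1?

C1 has a double bond to C (2×0 = 0), one bond to O (+1), one bond to F (+1).
Oxidation state = 0 + 1 + 1 = +2.

+2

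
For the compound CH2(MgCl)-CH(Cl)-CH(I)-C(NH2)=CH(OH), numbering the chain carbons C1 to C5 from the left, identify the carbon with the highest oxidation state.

Each bond to a more electronegative atom (O, N, halogen) counts +1, each bond to a less electronegative atom (H, metal, B, Si) counts −1, and each C–C bond counts 0. Tallying each carbon:
C1: 1C, 2H, 1Mg → 0 − 2 − 1 = -3
C2: 2C, 1H, 1Cl → 0 − 1 + 1 = 0
C3: 2C, 1H, 1I → 0 − 1 + 1 = 0
C4: 3C, 1N → 0 + 1 = +1
C5: 2C, 1H, 1O → 0 − 1 + 1 = 0
The most oxidised carbon is C4 at +1.

C4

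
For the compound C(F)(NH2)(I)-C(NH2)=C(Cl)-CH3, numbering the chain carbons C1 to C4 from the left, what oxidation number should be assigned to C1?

+3

Assign +1 per bond to O/N/halogen, −1 per bond to H or an electropositive element, and 0 per bond to carbon.
C1 has one bond to C (0), one bond to F (+1), one bond to N (+1), one bond to I (+1).
Oxidation state = 0 + 1 + 1 + 1 = +3.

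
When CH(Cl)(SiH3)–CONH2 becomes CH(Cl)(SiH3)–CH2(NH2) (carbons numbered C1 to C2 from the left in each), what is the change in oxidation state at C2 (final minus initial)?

-4

Before: C2 has 1 bond to C, 2 bonds to O, 1 bond to N → oxidation state +3.
After: C2 has 1 bond to C, 2 bonds to H, 1 bond to N → oxidation state -1.
Δ = -1 − (+3) = -4, so this is a reduction at C2.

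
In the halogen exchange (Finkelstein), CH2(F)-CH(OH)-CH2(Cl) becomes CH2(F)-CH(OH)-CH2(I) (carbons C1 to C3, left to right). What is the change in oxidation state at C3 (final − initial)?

Before: C3 has 1 bond to C, 2 bonds to H, 1 bond to Cl → oxidation state -1.
After: C3 has 1 bond to C, 2 bonds to H, 1 bond to I → oxidation state -1.
Δ = -1 − (-1) = 0, so no net redox change at C3.

0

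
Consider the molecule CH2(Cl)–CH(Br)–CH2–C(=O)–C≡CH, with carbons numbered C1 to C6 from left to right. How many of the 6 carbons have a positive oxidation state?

1

Each bond to a more electronegative atom (O, N, halogen) counts +1, each bond to a less electronegative atom (H, metal, B, Si) counts −1, and each C–C bond counts 0. Tallying each carbon:
C1: 1C, 2H, 1Cl → 0 − 2 + 1 = -1
C2: 2C, 1H, 1Br → 0 − 1 + 1 = 0
C3: 2C, 2H → 0 − 2 = -2
C4: 2C, 2O → 0 + 2 = +2
C5: 4C → 0 = 0
C6: 3C, 1H → 0 − 1 = -1
1 carbon (C4) meets the condition.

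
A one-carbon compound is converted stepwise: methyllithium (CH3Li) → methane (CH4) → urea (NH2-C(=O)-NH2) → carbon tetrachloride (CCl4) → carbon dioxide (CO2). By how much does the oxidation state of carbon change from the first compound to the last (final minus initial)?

+8

Carbon oxidation states along the series — methyllithium: -4, methane: -4, urea: +4, carbon tetrachloride: +4, carbon dioxide: +4.
Net change = +4 − (-4) = +8.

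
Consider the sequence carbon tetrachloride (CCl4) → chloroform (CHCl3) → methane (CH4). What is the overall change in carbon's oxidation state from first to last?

-8

Carbon oxidation states along the series — carbon tetrachloride: +4, chloroform: +2, methane: -4.
Net change = -4 − (+4) = -8.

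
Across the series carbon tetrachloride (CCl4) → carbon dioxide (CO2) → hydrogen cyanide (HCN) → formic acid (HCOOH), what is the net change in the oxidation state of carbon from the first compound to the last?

-2

Carbon oxidation states along the series — carbon tetrachloride: +4, carbon dioxide: +4, hydrogen cyanide: +2, formic acid: +2.
Net change = +2 − (+4) = -2.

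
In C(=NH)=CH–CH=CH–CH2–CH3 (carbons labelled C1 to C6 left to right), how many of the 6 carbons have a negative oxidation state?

Bonds to more-electronegative neighbours contribute +1 each, bonds to H or metals contribute −1 each, and C–C bonds contribute 0. Tallying each carbon:
C1: 2C, 2N → 0 + 2 = +2
C2: 3C, 1H → 0 − 1 = -1
C3: 3C, 1H → 0 − 1 = -1
C4: 3C, 1H → 0 − 1 = -1
C5: 2C, 2H → 0 − 2 = -2
C6: 1C, 3H → 0 − 3 = -3
5 carbons (C2, C3, C4, C5, C6) meet the condition.

5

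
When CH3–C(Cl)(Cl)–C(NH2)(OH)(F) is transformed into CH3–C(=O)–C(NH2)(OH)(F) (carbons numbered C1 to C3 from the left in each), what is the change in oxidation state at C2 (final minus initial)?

Before: C2 has 2 bonds to C, 2 bonds to Cl → oxidation state +2.
After: C2 has 2 bonds to C, 2 bonds to O → oxidation state +2.
Δ = +2 − (+2) = 0, so no net redox change at C2.

0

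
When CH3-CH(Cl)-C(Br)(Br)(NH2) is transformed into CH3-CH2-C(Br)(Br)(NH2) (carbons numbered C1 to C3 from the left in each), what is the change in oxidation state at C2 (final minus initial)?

Before: C2 has 2 bonds to C, 1 bond to H, 1 bond to Cl → oxidation state 0.
After: C2 has 2 bonds to C, 2 bonds to H → oxidation state -2.
Δ = -2 − (0) = -2, so this is a reduction at C2.

-2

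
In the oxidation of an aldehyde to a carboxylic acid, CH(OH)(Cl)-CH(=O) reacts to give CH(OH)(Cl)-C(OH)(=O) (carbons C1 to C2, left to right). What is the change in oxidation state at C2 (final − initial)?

Before: C2 has 1 bond to C, 1 bond to H, 2 bonds to O → oxidation state +1.
After: C2 has 1 bond to C, 3 bonds to O → oxidation state +3.
Δ = +3 − (+1) = +2, so this is an oxidation at C2.

+2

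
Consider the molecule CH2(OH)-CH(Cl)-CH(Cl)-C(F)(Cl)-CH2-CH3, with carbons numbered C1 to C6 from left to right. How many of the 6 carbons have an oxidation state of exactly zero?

2

Assign +1 per bond to O/N/halogen, −1 per bond to H or an electropositive element, and 0 per bond to carbon. Tallying each carbon:
C1: 1C, 2H, 1O → 0 − 2 + 1 = -1
C2: 2C, 1H, 1Cl → 0 − 1 + 1 = 0
C3: 2C, 1H, 1Cl → 0 − 1 + 1 = 0
C4: 2C, 1F, 1Cl → 0 + 1 + 1 = +2
C5: 2C, 2H → 0 − 2 = -2
C6: 1C, 3H → 0 − 3 = -3
2 carbons (C2, C3) meet the condition.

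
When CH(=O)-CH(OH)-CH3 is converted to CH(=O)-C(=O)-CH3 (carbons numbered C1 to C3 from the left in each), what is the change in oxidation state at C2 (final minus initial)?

+2

Before: C2 has 2 bonds to C, 1 bond to H, 1 bond to O → oxidation state 0.
After: C2 has 2 bonds to C, 2 bonds to O → oxidation state +2.
Δ = +2 − (0) = +2, so this is an oxidation at C2.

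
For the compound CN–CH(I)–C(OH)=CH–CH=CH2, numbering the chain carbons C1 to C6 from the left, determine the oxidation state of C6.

Bonds to more-electronegative neighbours contribute +1 each, bonds to H or metals contribute −1 each, and C–C bonds contribute 0.
C6 has a double bond to C (2×0 = 0), one bond to H (-1), one bond to H (-1).
Oxidation state = 0 − 1 − 1 = -2.

-2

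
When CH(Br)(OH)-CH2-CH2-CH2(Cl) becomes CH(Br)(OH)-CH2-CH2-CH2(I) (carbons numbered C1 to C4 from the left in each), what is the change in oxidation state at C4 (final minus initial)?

Before: C4 has 1 bond to C, 2 bonds to H, 1 bond to Cl → oxidation state -1.
After: C4 has 1 bond to C, 2 bonds to H, 1 bond to I → oxidation state -1.
Δ = -1 − (-1) = 0, so no net redox change at C4.

0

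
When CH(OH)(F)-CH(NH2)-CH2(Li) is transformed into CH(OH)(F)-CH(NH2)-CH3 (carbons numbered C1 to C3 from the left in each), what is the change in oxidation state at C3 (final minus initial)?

0

Before: C3 has 1 bond to C, 2 bonds to H, 1 bond to Li → oxidation state -3.
After: C3 has 1 bond to C, 3 bonds to H → oxidation state -3.
Δ = -3 − (-3) = 0, so no net redox change at C3.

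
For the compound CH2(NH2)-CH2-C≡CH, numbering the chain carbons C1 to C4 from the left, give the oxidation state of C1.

-1

C1 has one bond to C (0), one bond to H (-1), one bond to N (+1), one bond to H (-1).
Oxidation state = 0 − 1 + 1 − 1 = -1.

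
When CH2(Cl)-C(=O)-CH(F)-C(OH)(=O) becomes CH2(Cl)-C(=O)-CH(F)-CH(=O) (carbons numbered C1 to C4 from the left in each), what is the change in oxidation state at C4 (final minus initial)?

-2

Before: C4 has 1 bond to C, 3 bonds to O → oxidation state +3.
After: C4 has 1 bond to C, 1 bond to H, 2 bonds to O → oxidation state +1.
Δ = +1 − (+3) = -2, so this is a reduction at C4.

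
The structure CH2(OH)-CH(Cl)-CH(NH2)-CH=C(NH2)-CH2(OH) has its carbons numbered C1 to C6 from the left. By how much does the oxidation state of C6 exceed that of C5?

-2

C6: 1C, 2H, 1O → 0 − 2 + 1 = -1
C5: 3C, 1N → 0 + 1 = +1
Difference: -1 − (+1) = -2.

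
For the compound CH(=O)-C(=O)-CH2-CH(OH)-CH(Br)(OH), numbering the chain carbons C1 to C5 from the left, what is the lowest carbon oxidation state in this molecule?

-2

Tallying each carbon's bonds:
C1: 1C, 1H, 2O → 0 − 1 + 2 = +1
C2: 2C, 2O → 0 + 2 = +2
C3: 2C, 2H → 0 − 2 = -2
C4: 2C, 1H, 1O → 0 − 1 + 1 = 0
C5: 1C, 1H, 1O, 1Br → 0 − 1 + 1 + 1 = +1
The lowest value is -2.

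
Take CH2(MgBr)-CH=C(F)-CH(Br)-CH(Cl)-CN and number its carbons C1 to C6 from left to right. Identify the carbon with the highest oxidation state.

Tallying each carbon's bonds:
C1: 1C, 2H, 1Mg → 0 − 2 − 1 = -3
C2: 3C, 1H → 0 − 1 = -1
C3: 3C, 1F → 0 + 1 = +1
C4: 2C, 1H, 1Br → 0 − 1 + 1 = 0
C5: 2C, 1H, 1Cl → 0 − 1 + 1 = 0
C6: 1C, 3N → 0 + 3 = +3
The most oxidised carbon is C6 at +3.

C6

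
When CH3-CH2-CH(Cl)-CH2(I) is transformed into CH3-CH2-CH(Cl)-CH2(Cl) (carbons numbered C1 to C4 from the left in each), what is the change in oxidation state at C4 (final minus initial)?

0

Before: C4 has 1 bond to C, 2 bonds to H, 1 bond to I → oxidation state -1.
After: C4 has 1 bond to C, 2 bonds to H, 1 bond to Cl → oxidation state -1.
Δ = -1 − (-1) = 0, so no net redox change at C4.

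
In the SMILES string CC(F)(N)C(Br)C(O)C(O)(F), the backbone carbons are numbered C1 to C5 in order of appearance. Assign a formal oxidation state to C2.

C2 has one bond to C (0), one bond to C (0), one bond to F (+1), one bond to N (+1).
Oxidation state = 0 + 0 + 1 + 1 = +2.

+2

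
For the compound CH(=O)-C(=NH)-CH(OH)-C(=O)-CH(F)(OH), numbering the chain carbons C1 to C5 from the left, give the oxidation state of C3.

0

Assign +1 per bond to O/N/halogen, −1 per bond to H or an electropositive element, and 0 per bond to carbon.
C3 has one bond to C (0), one bond to C (0), one bond to O (+1), one bond to H (-1).
Oxidation state = 0 + 0 + 1 − 1 = 0.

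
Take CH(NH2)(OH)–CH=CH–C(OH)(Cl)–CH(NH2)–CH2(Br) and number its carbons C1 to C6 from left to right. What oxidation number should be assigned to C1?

C1 has one bond to C (0), one bond to N (+1), one bond to O (+1), one bond to H (-1).
Oxidation state = 0 + 1 + 1 − 1 = +1.

+1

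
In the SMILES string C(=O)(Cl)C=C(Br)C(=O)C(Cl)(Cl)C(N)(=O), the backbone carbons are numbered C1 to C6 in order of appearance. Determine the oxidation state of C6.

Count +1 for every bond to an atom more electronegative than carbon and −1 for every bond to one less electronegative; C–C bonds are 0.
C6 has one bond to C (0), one bond to N (+1), a double bond to O (2×+1 = +2).
Oxidation state = 0 + 1 + 2 = +3.

+3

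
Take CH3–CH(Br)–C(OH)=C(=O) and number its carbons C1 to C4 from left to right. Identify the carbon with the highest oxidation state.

C4

Tallying each carbon's bonds:
C1: 1C, 3H → 0 − 3 = -3
C2: 2C, 1H, 1Br → 0 − 1 + 1 = 0
C3: 3C, 1O → 0 + 1 = +1
C4: 2C, 2O → 0 + 2 = +2
The most oxidised carbon is C4 at +2.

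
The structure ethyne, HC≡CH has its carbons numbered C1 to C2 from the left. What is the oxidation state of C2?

C2 has one bond to H (-1), a triple bond to C (3×0 = 0).
Oxidation state = -1 + 0 = -1.

-1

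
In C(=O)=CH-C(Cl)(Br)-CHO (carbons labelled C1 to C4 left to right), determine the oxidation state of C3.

+2

C3 has one bond to C (0), one bond to C (0), one bond to Cl (+1), one bond to Br (+1).
Oxidation state = 0 + 0 + 1 + 1 = +2.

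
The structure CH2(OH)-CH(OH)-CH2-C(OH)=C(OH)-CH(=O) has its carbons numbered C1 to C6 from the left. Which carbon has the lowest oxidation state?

Assign +1 per bond to O/N/halogen, −1 per bond to H or an electropositive element, and 0 per bond to carbon. Tallying each carbon:
C1: 1C, 2H, 1O → 0 − 2 + 1 = -1
C2: 2C, 1H, 1O → 0 − 1 + 1 = 0
C3: 2C, 2H → 0 − 2 = -2
C4: 3C, 1O → 0 + 1 = +1
C5: 3C, 1O → 0 + 1 = +1
C6: 1C, 1H, 2O → 0 − 1 + 2 = +1
The most reduced carbon is C3 at -2.

C3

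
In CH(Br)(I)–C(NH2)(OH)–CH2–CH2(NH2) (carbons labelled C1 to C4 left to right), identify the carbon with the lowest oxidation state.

C3

Each bond to a more electronegative atom (O, N, halogen) counts +1, each bond to a less electronegative atom (H, metal, B, Si) counts −1, and each C–C bond counts 0. Tallying each carbon:
C1: 1C, 1H, 1Br, 1I → 0 − 1 + 1 + 1 = +1
C2: 2C, 1O, 1N → 0 + 1 + 1 = +2
C3: 2C, 2H → 0 − 2 = -2
C4: 1C, 2H, 1N → 0 − 2 + 1 = -1
The most reduced carbon is C3 at -2.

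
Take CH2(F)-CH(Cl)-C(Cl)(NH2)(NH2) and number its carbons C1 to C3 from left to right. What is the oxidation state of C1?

-1

C1 has one bond to C (0), one bond to F (+1), one bond to H (-1), one bond to H (-1).
Oxidation state = 0 + 1 − 1 − 1 = -1.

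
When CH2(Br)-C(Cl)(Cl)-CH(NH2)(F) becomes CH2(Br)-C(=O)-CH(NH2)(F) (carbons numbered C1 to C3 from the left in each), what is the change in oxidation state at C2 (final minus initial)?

Before: C2 has 2 bonds to C, 2 bonds to Cl → oxidation state +2.
After: C2 has 2 bonds to C, 2 bonds to O → oxidation state +2.
Δ = +2 − (+2) = 0, so no net redox change at C2.

0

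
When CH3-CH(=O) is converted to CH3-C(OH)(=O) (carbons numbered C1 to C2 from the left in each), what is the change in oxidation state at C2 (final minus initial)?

Before: C2 has 1 bond to C, 1 bond to H, 2 bonds to O → oxidation state +1.
After: C2 has 1 bond to C, 3 bonds to O → oxidation state +3.
Δ = +3 − (+1) = +2, so this is an oxidation at C2.

+2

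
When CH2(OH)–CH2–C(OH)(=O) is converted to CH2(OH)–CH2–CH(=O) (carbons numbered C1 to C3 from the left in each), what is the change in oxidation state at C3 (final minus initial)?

-2

Before: C3 has 1 bond to C, 3 bonds to O → oxidation state +3.
After: C3 has 1 bond to C, 1 bond to H, 2 bonds to O → oxidation state +1.
Δ = +1 − (+3) = -2, so this is a reduction at C3.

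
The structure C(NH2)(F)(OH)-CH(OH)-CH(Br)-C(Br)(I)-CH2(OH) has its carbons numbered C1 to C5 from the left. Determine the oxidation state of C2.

Bonds to more-electronegative neighbours contribute +1 each, bonds to H or metals contribute −1 each, and C–C bonds contribute 0.
C2 has one bond to C (0), one bond to C (0), one bond to O (+1), one bond to H (-1).
Oxidation state = 0 + 0 + 1 − 1 = 0.

0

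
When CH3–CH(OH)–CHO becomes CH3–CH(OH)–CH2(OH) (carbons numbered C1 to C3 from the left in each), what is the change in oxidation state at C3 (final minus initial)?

Before: C3 has 1 bond to C, 1 bond to H, 2 bonds to O → oxidation state +1.
After: C3 has 1 bond to C, 2 bonds to H, 1 bond to O → oxidation state -1.
Δ = -1 − (+1) = -2, so this is a reduction at C3.

-2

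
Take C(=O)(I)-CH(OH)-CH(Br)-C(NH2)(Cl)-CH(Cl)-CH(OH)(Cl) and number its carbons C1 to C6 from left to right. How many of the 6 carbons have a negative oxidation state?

Bonds to more-electronegative neighbours contribute +1 each, bonds to H or metals contribute −1 each, and C–C bonds contribute 0. Tallying each carbon:
C1: 1C, 2O, 1I → 0 + 2 + 1 = +3
C2: 2C, 1H, 1O → 0 − 1 + 1 = 0
C3: 2C, 1H, 1Br → 0 − 1 + 1 = 0
C4: 2C, 1N, 1Cl → 0 + 1 + 1 = +2
C5: 2C, 1H, 1Cl → 0 − 1 + 1 = 0
C6: 1C, 1H, 1O, 1Cl → 0 − 1 + 1 + 1 = +1
0 carbons meet the condition.

0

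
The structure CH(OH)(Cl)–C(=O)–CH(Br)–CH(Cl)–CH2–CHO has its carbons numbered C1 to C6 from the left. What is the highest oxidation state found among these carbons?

+2

Count +1 for every bond to an atom more electronegative than carbon and −1 for every bond to one less electronegative; C–C bonds are 0. Tallying each carbon:
C1: 1C, 1H, 1O, 1Cl → 0 − 1 + 1 + 1 = +1
C2: 2C, 2O → 0 + 2 = +2
C3: 2C, 1H, 1Br → 0 − 1 + 1 = 0
C4: 2C, 1H, 1Cl → 0 − 1 + 1 = 0
C5: 2C, 2H → 0 − 2 = -2
C6: 1C, 1H, 2O → 0 − 1 + 2 = +1
The highest value is +2.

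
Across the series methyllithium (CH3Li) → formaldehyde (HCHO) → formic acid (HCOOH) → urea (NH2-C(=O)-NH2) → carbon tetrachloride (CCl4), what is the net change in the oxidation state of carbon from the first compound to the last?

+8

Carbon oxidation states along the series — methyllithium: -4, formaldehyde: 0, formic acid: +2, urea: +4, carbon tetrachloride: +4.
Net change = +4 − (-4) = +8.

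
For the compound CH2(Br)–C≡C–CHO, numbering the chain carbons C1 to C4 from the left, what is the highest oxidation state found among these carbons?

Count +1 for every bond to an atom more electronegative than carbon and −1 for every bond to one less electronegative; C–C bonds are 0. Tallying each carbon:
C1: 1C, 2H, 1Br → 0 − 2 + 1 = -1
C2: 4C → 0 = 0
C3: 4C → 0 = 0
C4: 1C, 1H, 2O → 0 − 1 + 2 = +1
The highest value is +1.

+1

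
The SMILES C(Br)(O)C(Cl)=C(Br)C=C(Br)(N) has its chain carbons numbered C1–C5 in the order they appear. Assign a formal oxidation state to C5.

Count +1 for every bond to an atom more electronegative than carbon and −1 for every bond to one less electronegative; C–C bonds are 0.
C5 has a double bond to C (2×0 = 0), one bond to Br (+1), one bond to N (+1).
Oxidation state = 0 + 1 + 1 = +2.

+2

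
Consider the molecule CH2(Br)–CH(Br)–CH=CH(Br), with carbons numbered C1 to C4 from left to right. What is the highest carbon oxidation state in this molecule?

Bonds to more-electronegative neighbours contribute +1 each, bonds to H or metals contribute −1 each, and C–C bonds contribute 0. Tallying each carbon:
C1: 1C, 2H, 1Br → 0 − 2 + 1 = -1
C2: 2C, 1H, 1Br → 0 − 1 + 1 = 0
C3: 3C, 1H → 0 − 1 = -1
C4: 2C, 1H, 1Br → 0 − 1 + 1 = 0
The highest value is 0.

0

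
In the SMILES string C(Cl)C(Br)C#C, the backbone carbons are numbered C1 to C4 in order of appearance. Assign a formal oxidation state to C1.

-1

C1 has one bond to C (0), one bond to Cl (+1), one bond to H (-1), one bond to H (-1).
Oxidation state = 0 + 1 − 1 − 1 = -1.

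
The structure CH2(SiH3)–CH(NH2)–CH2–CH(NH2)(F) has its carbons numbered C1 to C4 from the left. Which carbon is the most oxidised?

Tallying each carbon's bonds:
C1: 1C, 2H, 1Si → 0 − 2 − 1 = -3
C2: 2C, 1H, 1N → 0 − 1 + 1 = 0
C3: 2C, 2H → 0 − 2 = -2
C4: 1C, 1H, 1N, 1F → 0 − 1 + 1 + 1 = +1
The most oxidised carbon is C4 at +1.

C4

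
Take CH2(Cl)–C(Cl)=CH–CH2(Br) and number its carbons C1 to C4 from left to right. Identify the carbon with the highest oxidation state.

C2

Each bond to a more electronegative atom (O, N, halogen) counts +1, each bond to a less electronegative atom (H, metal, B, Si) counts −1, and each C–C bond counts 0. Tallying each carbon:
C1: 1C, 2H, 1Cl → 0 − 2 + 1 = -1
C2: 3C, 1Cl → 0 + 1 = +1
C3: 3C, 1H → 0 − 1 = -1
C4: 1C, 2H, 1Br → 0 − 2 + 1 = -1
The most oxidised carbon is C2 at +1.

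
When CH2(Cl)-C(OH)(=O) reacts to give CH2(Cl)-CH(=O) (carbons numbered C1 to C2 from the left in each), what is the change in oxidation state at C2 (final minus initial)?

Before: C2 has 1 bond to C, 3 bonds to O → oxidation state +3.
After: C2 has 1 bond to C, 1 bond to H, 2 bonds to O → oxidation state +1.
Δ = +1 − (+3) = -2, so this is a reduction at C2.

-2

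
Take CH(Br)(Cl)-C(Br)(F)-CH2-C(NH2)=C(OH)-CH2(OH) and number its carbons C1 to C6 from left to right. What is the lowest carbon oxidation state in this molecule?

-2

Tallying each carbon's bonds:
C1: 1C, 1H, 1Cl, 1Br → 0 − 1 + 1 + 1 = +1
C2: 2C, 1F, 1Br → 0 + 1 + 1 = +2
C3: 2C, 2H → 0 − 2 = -2
C4: 3C, 1N → 0 + 1 = +1
C5: 3C, 1O → 0 + 1 = +1
C6: 1C, 2H, 1O → 0 − 2 + 1 = -1
The lowest value is -2.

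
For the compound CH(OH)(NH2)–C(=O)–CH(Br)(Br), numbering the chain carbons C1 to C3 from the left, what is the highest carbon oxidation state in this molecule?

+2

Tallying each carbon's bonds:
C1: 1C, 1H, 1O, 1N → 0 − 1 + 1 + 1 = +1
C2: 2C, 2O → 0 + 2 = +2
C3: 1C, 1H, 2Br → 0 − 1 + 2 = +1
The highest value is +2.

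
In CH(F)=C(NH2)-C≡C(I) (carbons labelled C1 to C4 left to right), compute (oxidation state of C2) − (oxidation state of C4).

0

C2: 3C, 1N → 0 + 1 = +1
C4: 3C, 1I → 0 + 1 = +1
Difference: +1 − (+1) = 0.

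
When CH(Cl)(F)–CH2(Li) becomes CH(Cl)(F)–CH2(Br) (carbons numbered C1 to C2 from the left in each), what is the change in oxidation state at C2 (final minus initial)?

Before: C2 has 1 bond to C, 2 bonds to H, 1 bond to Li → oxidation state -3.
After: C2 has 1 bond to C, 2 bonds to H, 1 bond to Br → oxidation state -1.
Δ = -1 − (-3) = +2, so this is an oxidation at C2.

+2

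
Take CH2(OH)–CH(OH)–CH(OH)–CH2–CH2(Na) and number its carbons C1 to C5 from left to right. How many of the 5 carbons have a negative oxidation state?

Tallying each carbon's bonds:
C1: 1C, 2H, 1O → 0 − 2 + 1 = -1
C2: 2C, 1H, 1O → 0 − 1 + 1 = 0
C3: 2C, 1H, 1O → 0 − 1 + 1 = 0
C4: 2C, 2H → 0 − 2 = -2
C5: 1C, 2H, 1Na → 0 − 2 − 1 = -3
3 carbons (C1, C4, C5) meet the condition.

3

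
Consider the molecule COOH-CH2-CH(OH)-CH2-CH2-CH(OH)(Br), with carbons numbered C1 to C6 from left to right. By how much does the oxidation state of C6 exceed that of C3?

+1

C6: 1C, 1H, 1O, 1Br → 0 − 1 + 1 + 1 = +1
C3: 2C, 1H, 1O → 0 − 1 + 1 = 0
Difference: +1 − (0) = +1.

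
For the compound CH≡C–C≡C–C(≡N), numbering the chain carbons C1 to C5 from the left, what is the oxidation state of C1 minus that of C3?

-1

C1: 3C, 1H → 0 − 1 = -1
C3: 4C → 0 = 0
Difference: -1 − (0) = -1.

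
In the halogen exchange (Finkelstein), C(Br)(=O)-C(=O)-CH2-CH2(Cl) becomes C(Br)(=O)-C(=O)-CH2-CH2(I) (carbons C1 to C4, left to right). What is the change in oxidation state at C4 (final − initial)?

0

Before: C4 has 1 bond to C, 2 bonds to H, 1 bond to Cl → oxidation state -1.
After: C4 has 1 bond to C, 2 bonds to H, 1 bond to I → oxidation state -1.
Δ = -1 − (-1) = 0, so no net redox change at C4.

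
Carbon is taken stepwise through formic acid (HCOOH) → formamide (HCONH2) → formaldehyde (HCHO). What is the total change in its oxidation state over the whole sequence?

Carbon oxidation states along the series — formic acid: +2, formamide: +2, formaldehyde: 0.
Net change = 0 − (+2) = -2.

-2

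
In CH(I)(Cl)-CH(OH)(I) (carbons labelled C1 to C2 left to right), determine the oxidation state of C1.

Bonds to more-electronegative neighbours contribute +1 each, bonds to H or metals contribute −1 each, and C–C bonds contribute 0.
C1 has one bond to C (0), one bond to I (+1), one bond to H (-1), one bond to Cl (+1).
Oxidation state = 0 + 1 − 1 + 1 = +1.

+1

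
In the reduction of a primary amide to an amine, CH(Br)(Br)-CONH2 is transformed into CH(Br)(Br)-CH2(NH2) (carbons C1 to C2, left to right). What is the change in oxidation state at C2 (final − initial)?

Before: C2 has 1 bond to C, 2 bonds to O, 1 bond to N → oxidation state +3.
After: C2 has 1 bond to C, 2 bonds to H, 1 bond to N → oxidation state -1.
Δ = -1 − (+3) = -4, so this is a reduction at C2.

-4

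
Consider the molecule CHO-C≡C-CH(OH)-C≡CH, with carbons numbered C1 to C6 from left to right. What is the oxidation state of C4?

0

Each bond to a more electronegative atom (O, N, halogen) counts +1, each bond to a less electronegative atom (H, metal, B, Si) counts −1, and each C–C bond counts 0.
C4 has one bond to C (0), one bond to C (0), one bond to O (+1), one bond to H (-1).
Oxidation state = 0 + 0 + 1 − 1 = 0.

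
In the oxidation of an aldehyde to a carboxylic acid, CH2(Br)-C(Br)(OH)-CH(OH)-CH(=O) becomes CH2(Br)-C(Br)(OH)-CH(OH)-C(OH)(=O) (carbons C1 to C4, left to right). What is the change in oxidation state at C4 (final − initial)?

+2

Before: C4 has 1 bond to C, 1 bond to H, 2 bonds to O → oxidation state +1.
After: C4 has 1 bond to C, 3 bonds to O → oxidation state +3.
Δ = +3 − (+1) = +2, so this is an oxidation at C4.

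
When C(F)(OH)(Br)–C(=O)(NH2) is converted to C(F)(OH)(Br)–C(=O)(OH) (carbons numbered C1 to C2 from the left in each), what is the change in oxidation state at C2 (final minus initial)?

Before: C2 has 1 bond to C, 2 bonds to O, 1 bond to N → oxidation state +3.
After: C2 has 1 bond to C, 3 bonds to O → oxidation state +3.
Δ = +3 − (+3) = 0, so no net redox change at C2.

0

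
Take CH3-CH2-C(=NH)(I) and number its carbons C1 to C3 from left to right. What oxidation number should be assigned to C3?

+3

C3 has one bond to C (0), a double bond to N (2×+1 = +2), one bond to I (+1).
Oxidation state = 0 + 2 + 1 = +3.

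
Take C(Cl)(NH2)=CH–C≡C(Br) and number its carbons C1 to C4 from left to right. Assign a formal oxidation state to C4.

+1

Bonds to more-electronegative neighbours contribute +1 each, bonds to H or metals contribute −1 each, and C–C bonds contribute 0.
C4 has a triple bond to C (3×0 = 0), one bond to Br (+1).
Oxidation state = 0 + 1 = +1.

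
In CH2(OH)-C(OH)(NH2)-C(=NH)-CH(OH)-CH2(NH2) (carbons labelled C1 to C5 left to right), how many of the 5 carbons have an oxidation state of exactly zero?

1

Each bond to a more electronegative atom (O, N, halogen) counts +1, each bond to a less electronegative atom (H, metal, B, Si) counts −1, and each C–C bond counts 0. Tallying each carbon:
C1: 1C, 2H, 1O → 0 − 2 + 1 = -1
C2: 2C, 1O, 1N → 0 + 1 + 1 = +2
C3: 2C, 2N → 0 + 2 = +2
C4: 2C, 1H, 1O → 0 − 1 + 1 = 0
C5: 1C, 2H, 1N → 0 − 2 + 1 = -1
1 carbon (C4) meets the condition.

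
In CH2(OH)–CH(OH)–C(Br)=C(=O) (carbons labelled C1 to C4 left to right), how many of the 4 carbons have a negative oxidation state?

Assign +1 per bond to O/N/halogen, −1 per bond to H or an electropositive element, and 0 per bond to carbon. Tallying each carbon:
C1: 1C, 2H, 1O → 0 − 2 + 1 = -1
C2: 2C, 1H, 1O → 0 − 1 + 1 = 0
C3: 3C, 1Br → 0 + 1 = +1
C4: 2C, 2O → 0 + 2 = +2
1 carbon (C1) meets the condition.

1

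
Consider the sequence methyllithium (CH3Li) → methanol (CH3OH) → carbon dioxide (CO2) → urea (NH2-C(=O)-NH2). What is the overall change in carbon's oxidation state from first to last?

+8

Carbon oxidation states along the series — methyllithium: -4, methanol: -2, carbon dioxide: +4, urea: +4.
Net change = +4 − (-4) = +8.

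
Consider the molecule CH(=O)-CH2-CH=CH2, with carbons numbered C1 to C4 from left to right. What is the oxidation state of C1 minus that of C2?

+3

C1: 1C, 1H, 2O → 0 − 1 + 2 = +1
C2: 2C, 2H → 0 − 2 = -2
Difference: +1 − (-2) = +3.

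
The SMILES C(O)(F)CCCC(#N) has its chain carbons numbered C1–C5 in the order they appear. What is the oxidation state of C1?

Each bond to a more electronegative atom (O, N, halogen) counts +1, each bond to a less electronegative atom (H, metal, B, Si) counts −1, and each C–C bond counts 0.
C1 has one bond to C (0), one bond to O (+1), one bond to H (-1), one bond to F (+1).
Oxidation state = 0 + 1 − 1 + 1 = +1.

+1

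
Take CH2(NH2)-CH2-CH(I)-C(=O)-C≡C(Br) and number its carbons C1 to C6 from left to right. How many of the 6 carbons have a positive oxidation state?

2

Tallying each carbon's bonds:
C1: 1C, 2H, 1N → 0 − 2 + 1 = -1
C2: 2C, 2H → 0 − 2 = -2
C3: 2C, 1H, 1I → 0 − 1 + 1 = 0
C4: 2C, 2O → 0 + 2 = +2
C5: 4C → 0 = 0
C6: 3C, 1Br → 0 + 1 = +1
2 carbons (C4, C6) meet the condition.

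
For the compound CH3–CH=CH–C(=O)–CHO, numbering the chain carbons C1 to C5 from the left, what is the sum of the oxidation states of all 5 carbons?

-2

Tallying each carbon's bonds:
C1: 1C, 3H → 0 − 3 = -3
C2: 3C, 1H → 0 − 1 = -1
C3: 3C, 1H → 0 − 1 = -1
C4: 2C, 2O → 0 + 2 = +2
C5: 1C, 1H, 2O → 0 − 1 + 2 = +1
Sum = -3 − 1 − 1 + 2 + 1 = -2.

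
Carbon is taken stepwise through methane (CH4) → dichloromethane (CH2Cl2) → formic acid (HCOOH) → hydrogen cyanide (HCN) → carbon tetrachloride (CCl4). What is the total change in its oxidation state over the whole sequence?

+8

Carbon oxidation states along the series — methane: -4, dichloromethane: 0, formic acid: +2, hydrogen cyanide: +2, carbon tetrachloride: +4.
Net change = +4 − (-4) = +8.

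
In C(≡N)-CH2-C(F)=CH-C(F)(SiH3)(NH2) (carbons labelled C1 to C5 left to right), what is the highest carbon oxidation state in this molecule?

Tallying each carbon's bonds:
C1: 1C, 3N → 0 + 3 = +3
C2: 2C, 2H → 0 − 2 = -2
C3: 3C, 1F → 0 + 1 = +1
C4: 3C, 1H → 0 − 1 = -1
C5: 1C, 1N, 1F, 1Si → 0 + 1 + 1 − 1 = +1
The highest value is +3.

+3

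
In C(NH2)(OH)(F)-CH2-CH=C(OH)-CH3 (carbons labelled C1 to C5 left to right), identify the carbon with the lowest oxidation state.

C5

Tallying each carbon's bonds:
C1: 1C, 1O, 1N, 1F → 0 + 1 + 1 + 1 = +3
C2: 2C, 2H → 0 − 2 = -2
C3: 3C, 1H → 0 − 1 = -1
C4: 3C, 1O → 0 + 1 = +1
C5: 1C, 3H → 0 − 3 = -3
The most reduced carbon is C5 at -3.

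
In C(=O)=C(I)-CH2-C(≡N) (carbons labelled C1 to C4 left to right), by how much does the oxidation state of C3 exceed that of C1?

C3: 2C, 2H → 0 − 2 = -2
C1: 2C, 2O → 0 + 2 = +2
Difference: -2 − (+2) = -4.

-4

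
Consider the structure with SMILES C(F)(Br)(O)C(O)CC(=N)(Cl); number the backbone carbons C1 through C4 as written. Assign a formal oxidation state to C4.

+3

C4 has one bond to C (0), a double bond to N (2×+1 = +2), one bond to Cl (+1).
Oxidation state = 0 + 2 + 1 = +3.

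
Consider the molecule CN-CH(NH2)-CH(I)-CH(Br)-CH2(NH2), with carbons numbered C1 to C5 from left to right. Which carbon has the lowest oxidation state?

Tallying each carbon's bonds:
C1: 1C, 3N → 0 + 3 = +3
C2: 2C, 1H, 1N → 0 − 1 + 1 = 0
C3: 2C, 1H, 1I → 0 − 1 + 1 = 0
C4: 2C, 1H, 1Br → 0 − 1 + 1 = 0
C5: 1C, 2H, 1N → 0 − 2 + 1 = -1
The most reduced carbon is C5 at -1.

C5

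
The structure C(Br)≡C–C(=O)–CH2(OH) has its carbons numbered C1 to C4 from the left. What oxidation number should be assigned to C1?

Each bond to a more electronegative atom (O, N, halogen) counts +1, each bond to a less electronegative atom (H, metal, B, Si) counts −1, and each C–C bond counts 0.
C1 has a triple bond to C (3×0 = 0), one bond to Br (+1).
Oxidation state = 0 + 1 = +1.

+1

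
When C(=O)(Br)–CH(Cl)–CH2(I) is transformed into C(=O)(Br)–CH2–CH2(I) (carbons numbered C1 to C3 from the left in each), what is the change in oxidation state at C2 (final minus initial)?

Before: C2 has 2 bonds to C, 1 bond to H, 1 bond to Cl → oxidation state 0.
After: C2 has 2 bonds to C, 2 bonds to H → oxidation state -2.
Δ = -2 − (0) = -2, so this is a reduction at C2.

-2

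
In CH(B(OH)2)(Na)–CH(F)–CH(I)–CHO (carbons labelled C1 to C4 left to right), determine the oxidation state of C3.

0

Count +1 for every bond to an atom more electronegative than carbon and −1 for every bond to one less electronegative; C–C bonds are 0.
C3 has one bond to C (0), one bond to C (0), one bond to H (-1), one bond to I (+1).
Oxidation state = 0 + 0 − 1 + 1 = 0.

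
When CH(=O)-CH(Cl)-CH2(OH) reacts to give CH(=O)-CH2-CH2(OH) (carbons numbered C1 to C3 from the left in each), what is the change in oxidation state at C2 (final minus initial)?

-2

Before: C2 has 2 bonds to C, 1 bond to H, 1 bond to Cl → oxidation state 0.
After: C2 has 2 bonds to C, 2 bonds to H → oxidation state -2.
Δ = -2 − (0) = -2, so this is a reduction at C2.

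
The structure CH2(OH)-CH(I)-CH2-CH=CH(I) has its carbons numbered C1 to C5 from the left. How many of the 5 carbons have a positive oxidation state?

Tallying each carbon's bonds:
C1: 1C, 2H, 1O → 0 − 2 + 1 = -1
C2: 2C, 1H, 1I → 0 − 1 + 1 = 0
C3: 2C, 2H → 0 − 2 = -2
C4: 3C, 1H → 0 − 1 = -1
C5: 2C, 1H, 1I → 0 − 1 + 1 = 0
0 carbons meet the condition.

0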